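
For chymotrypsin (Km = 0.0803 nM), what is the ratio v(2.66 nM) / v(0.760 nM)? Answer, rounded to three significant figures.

1.07

Since Vmax cancels, v₂/v₁ = [S]₂(Km+[S]₁) / [S]₁(Km+[S]₂).
= 2.66×(0.0803+0.760) / (0.760×(0.0803+2.66)) = 2.235/2.083 = 1.07.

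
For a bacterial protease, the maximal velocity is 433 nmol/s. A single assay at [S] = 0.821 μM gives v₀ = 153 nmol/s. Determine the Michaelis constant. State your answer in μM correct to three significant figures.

1.50 μM

v/Vmax = 153/433 = 0.3533 = [S]/(Km+[S]).
So Km + [S] = [S]/0.3533 = 2.323 μM, giving Km = 2.323 − 0.821 = 1.50 μM.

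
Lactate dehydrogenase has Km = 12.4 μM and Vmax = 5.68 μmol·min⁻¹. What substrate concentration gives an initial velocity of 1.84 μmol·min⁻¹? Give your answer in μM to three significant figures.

5.94 μM

Rearranging v = Vmax[S]/(Km+[S]) gives [S] = Km·v/(Vmax − v).
[S] = 12.4 × 1.84 / (5.68 − 1.84) = 22.82/3.840 = 5.94 μM.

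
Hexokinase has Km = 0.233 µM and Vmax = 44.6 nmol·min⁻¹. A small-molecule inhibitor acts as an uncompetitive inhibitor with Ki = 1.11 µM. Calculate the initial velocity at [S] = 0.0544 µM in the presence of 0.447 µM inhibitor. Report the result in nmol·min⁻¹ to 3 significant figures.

With α = 1 + [I]/Ki = 1 + 0.447/1.11 = 1.403, the uncompetitive rate law is v = (Vmax/α)·[S] / (Km/α + [S]).
v = (44.6/1.403)×0.0544 / (0.233/1.403 + 0.0544) = 1.730/0.2205 = 7.84 nmol·min⁻¹.

7.84 nmol·min⁻¹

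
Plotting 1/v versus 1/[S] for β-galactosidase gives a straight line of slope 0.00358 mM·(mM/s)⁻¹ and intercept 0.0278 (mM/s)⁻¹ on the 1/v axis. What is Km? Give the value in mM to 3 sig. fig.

0.129 mM

y-intercept = 1/Vmax ⇒ Vmax = 36.0 mM/s; slope = Km/Vmax ⇒ Km = slope × Vmax.
Km = 0.00358 × 36.0 = 0.129 mM.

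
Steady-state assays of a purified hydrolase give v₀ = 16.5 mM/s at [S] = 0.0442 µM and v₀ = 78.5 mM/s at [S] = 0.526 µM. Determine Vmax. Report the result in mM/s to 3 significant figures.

In reciprocal form, 1/v = (Km/Vmax)·(1/[S]) + 1/Vmax. The two points give (1/[S], 1/v) = (22.62, 0.06061) and (1.901, 0.01274).
Slope = (0.06061 − 0.01274)/(22.62 − 1.901) = 0.002310; intercept = 0.06061 − 0.002310×22.62 = 0.008348.
Vmax = 1/intercept = 120 mM/s; Km = slope × Vmax = 0.002310 × 120 = 0.277 µM.

120 mM/s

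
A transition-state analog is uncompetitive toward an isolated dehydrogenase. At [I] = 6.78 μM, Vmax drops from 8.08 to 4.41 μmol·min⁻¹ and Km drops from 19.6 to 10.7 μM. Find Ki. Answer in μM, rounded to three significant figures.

Uncompetitive: Vmax,app = Vmax/α (and Km,app = Km/α) with α = 1 + [I]/Ki.
α = Vmax/Vmax,app = 8.08/4.41 = 1.832.
Ki = [I]/(α − 1) = 6.78/0.8322 = 8.15 μM.

8.15 μM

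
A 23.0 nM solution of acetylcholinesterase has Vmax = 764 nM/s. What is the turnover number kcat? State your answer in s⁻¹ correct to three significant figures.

33.2 s⁻¹

kcat = Vmax/[E]total = 764 nM/s / 23.0 nM = 33.2 s⁻¹.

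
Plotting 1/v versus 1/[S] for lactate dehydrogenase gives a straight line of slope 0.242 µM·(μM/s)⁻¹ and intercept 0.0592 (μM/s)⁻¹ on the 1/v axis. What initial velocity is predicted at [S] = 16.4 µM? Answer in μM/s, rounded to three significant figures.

13.5 μM/s

The y-intercept is 1/Vmax, so Vmax = 1/0.0592 = 16.9 μM/s.
The slope is Km/Vmax, so Km = 0.242 × 16.9 = 4.09 µM.
Then v = 16.9 × 16.4/(4.09 + 16.4) = 13.5 μM/s.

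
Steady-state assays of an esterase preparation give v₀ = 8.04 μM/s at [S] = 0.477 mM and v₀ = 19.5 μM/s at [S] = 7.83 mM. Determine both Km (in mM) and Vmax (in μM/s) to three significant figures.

In reciprocal form, 1/v = (Km/Vmax)·(1/[S]) + 1/Vmax. The two points give (1/[S], 1/v) = (2.096, 0.1244) and (0.1277, 0.05128).
Slope = (0.1244 − 0.05128)/(2.096 − 0.1277) = 0.03713; intercept = 0.1244 − 0.03713×2.096 = 0.04654.
Vmax = 1/intercept = 21.5 μM/s; Km = slope × Vmax = 0.03713 × 21.5 = 0.798 mM.

Km = 0.798 mM; Vmax = 21.5 μM/s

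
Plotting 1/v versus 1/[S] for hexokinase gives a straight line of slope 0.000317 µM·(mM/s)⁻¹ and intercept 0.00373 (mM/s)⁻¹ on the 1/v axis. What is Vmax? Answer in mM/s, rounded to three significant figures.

The y-intercept of a Lineweaver–Burk plot equals 1/Vmax, so Vmax = 1/0.00373 = 268 mM/s.

268 mM/s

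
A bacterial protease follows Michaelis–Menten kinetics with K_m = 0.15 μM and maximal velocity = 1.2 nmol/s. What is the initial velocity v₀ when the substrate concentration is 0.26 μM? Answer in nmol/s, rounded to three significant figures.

[S]/(Km+[S]) = 0.26/0.4100 = 0.6341, the fractional saturation.
v = 0.6341 × Vmax = 0.6341 × 1.2 = 0.761 nmol/s.

0.761 nmol/s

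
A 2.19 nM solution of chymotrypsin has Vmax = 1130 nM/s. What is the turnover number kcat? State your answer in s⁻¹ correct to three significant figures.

516 s⁻¹

kcat = Vmax/[E]total = 1130 nM/s / 2.19 nM = 516 s⁻¹.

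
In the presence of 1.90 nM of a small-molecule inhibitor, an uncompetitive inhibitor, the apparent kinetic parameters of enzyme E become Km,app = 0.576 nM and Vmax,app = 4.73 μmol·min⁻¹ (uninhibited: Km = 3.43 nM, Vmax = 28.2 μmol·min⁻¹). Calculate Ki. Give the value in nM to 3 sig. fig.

0.383 nM

Uncompetitive: Vmax,app = Vmax/α (and Km,app = Km/α) with α = 1 + [I]/Ki.
α = Vmax/Vmax,app = 28.2/4.73 = 5.962.
Since α = 1 + [I]/Ki, [I]/Ki = 5.962 − 1 = 4.962 and Ki = 1.90/4.962 = 0.383 nM.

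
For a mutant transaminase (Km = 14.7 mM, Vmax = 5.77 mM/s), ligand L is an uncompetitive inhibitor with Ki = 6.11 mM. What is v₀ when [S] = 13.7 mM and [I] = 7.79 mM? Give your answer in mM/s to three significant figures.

α = 1 + [I]/Ki = 1 + 7.79/6.11 = 2.275.
For an uncompetitive inhibitor, both parameters are divided by α, giving Vmax/α and Km/α: Km,app = 6.46 mM, Vmax,app = 2.54 mM/s.
v = Vmax,app·[S]/(Km,app + [S]) = 2.54 × 13.7/(6.46 + 13.7) = 1.72 mM/s.

1.72 mM/s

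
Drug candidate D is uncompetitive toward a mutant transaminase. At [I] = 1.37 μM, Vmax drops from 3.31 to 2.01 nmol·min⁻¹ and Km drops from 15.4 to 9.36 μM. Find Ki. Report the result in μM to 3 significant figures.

2.12 μM

Uncompetitive: Vmax,app = Vmax/α (and Km,app = Km/α) with α = 1 + [I]/Ki.
α = Vmax/Vmax,app = 3.31/2.01 = 1.647.
Since α = 1 + [I]/Ki, [I]/Ki = 1.647 − 1 = 0.6468 and Ki = 1.37/0.6468 = 2.12 μM.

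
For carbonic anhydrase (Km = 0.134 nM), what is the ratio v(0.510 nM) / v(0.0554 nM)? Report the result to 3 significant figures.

2.71

Since Vmax cancels, v₂/v₁ = [S]₂(Km+[S]₁) / [S]₁(Km+[S]₂).
= 0.510×(0.134+0.0554) / (0.0554×(0.134+0.510)) = 0.09659/0.03568 = 2.71.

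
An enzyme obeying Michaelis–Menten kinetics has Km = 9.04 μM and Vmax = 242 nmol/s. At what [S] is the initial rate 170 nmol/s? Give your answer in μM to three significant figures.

The required fractional saturation is v/Vmax = 170/242 = 0.7025.
Then [S]/(Km+[S]) = 0.7025 ⇒ [S] = 9.04 × 0.7025/(1 − 0.7025) = 21.3 μM.

21.3 μM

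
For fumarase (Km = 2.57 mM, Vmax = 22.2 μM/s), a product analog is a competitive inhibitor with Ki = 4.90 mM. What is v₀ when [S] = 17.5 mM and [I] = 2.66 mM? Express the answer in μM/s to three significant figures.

With α = 1 + [I]/Ki = 1 + 2.66/4.90 = 1.543, the competitive rate law is v = Vmax[S] / (αKm + [S]).
v = 22.2×17.5 / (1.543×2.57 + 17.5) = 388.5/21.47 = 18.1 μM/s.

18.1 μM/s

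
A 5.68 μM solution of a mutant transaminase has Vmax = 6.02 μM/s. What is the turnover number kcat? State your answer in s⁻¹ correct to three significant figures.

kcat = Vmax/[E]total = 6.02 μM/s / 5.68 μM = 1.06 s⁻¹.

1.06 s⁻¹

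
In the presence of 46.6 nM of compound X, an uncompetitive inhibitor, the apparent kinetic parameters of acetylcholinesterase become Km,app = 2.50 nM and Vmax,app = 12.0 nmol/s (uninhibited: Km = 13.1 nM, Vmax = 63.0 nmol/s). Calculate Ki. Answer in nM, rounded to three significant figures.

Uncompetitive: Vmax,app = Vmax/α (and Km,app = Km/α) with α = 1 + [I]/Ki.
α = Vmax/Vmax,app = 63.0/12.0 = 5.250.
Ki = [I]/(α − 1) = 46.6/4.250 = 11.0 nM.

11.0 nM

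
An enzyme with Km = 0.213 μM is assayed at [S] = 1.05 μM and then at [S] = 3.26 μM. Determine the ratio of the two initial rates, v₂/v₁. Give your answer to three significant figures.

Since Vmax cancels, v₂/v₁ = [S]₂(Km+[S]₁) / [S]₁(Km+[S]₂).
= 3.26×(0.213+1.05) / (1.05×(0.213+3.26)) = 4.117/3.647 = 1.13.

1.13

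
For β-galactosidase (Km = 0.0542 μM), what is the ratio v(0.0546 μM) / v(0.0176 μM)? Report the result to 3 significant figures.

Since Vmax cancels, v₂/v₁ = [S]₂(Km+[S]₁) / [S]₁(Km+[S]₂).
= 0.0546×(0.0542+0.0176) / (0.0176×(0.0542+0.0546)) = 0.003920/0.001915 = 2.05.

2.05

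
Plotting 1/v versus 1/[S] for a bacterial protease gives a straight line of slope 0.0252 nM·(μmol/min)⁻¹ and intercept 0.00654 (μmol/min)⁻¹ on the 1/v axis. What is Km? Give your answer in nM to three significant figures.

y-intercept = 1/Vmax ⇒ Vmax = 153 μmol/min; slope = Km/Vmax ⇒ Km = slope × Vmax.
Km = 0.0252 × 153 = 3.85 nM.

3.85 nM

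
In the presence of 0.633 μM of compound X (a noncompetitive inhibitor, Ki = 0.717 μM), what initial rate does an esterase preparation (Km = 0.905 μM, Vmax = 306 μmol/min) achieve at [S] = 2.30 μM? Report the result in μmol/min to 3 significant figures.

117 μmol/min

With α = 1 + [I]/Ki = 1 + 0.633/0.717 = 1.883, the noncompetitive rate law is v = (Vmax/α)·[S] / (Km + [S]).
v = (306/1.883)×2.30 / (0.905 + 2.30) = 373.8/3.205 = 117 μmol/min.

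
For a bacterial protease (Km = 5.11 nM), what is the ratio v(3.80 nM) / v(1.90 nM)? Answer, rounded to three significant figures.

Since Vmax cancels, v₂/v₁ = [S]₂(Km+[S]₁) / [S]₁(Km+[S]₂).
= 3.80×(5.11+1.90) / (1.90×(5.11+3.80)) = 26.64/16.93 = 1.57.

1.57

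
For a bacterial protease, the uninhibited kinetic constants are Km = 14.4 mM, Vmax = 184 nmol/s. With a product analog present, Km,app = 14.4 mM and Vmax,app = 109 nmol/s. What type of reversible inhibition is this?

Vmax decreases (184 → 109 nmol/s) while Km is unchanged — pure noncompetitive inhibition.

noncompetitive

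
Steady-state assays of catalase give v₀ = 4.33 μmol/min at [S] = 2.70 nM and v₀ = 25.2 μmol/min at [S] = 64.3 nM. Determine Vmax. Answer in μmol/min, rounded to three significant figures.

In reciprocal form, 1/v = (Km/Vmax)·(1/[S]) + 1/Vmax. The two points give (1/[S], 1/v) = (0.3704, 0.2309) and (0.01555, 0.03968).
Slope = (0.2309 − 0.03968)/(0.3704 − 0.01555) = 0.5390; intercept = 0.2309 − 0.5390×0.3704 = 0.03130.
Vmax = 1/intercept = 31.9 μmol/min; Km = slope × Vmax = 0.5390 × 31.9 = 17.2 nM.

31.9 μmol/min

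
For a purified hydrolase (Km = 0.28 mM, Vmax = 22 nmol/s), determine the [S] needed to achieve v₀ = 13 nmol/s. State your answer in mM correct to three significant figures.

0.404 mM

Rearranging v = Vmax[S]/(Km+[S]) gives [S] = Km·v/(Vmax − v).
[S] = 0.28 × 13 / (22 − 13) = 3.640/9.000 = 0.404 mM.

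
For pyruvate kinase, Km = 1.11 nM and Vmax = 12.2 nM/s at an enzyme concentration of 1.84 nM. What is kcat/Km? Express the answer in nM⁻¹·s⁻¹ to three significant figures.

kcat = Vmax/[E]total = 12.2/1.84 = 6.63 s⁻¹.
kcat/Km = 6.63/1.11 = 5.97 nM⁻¹·s⁻¹.

5.97 nM⁻¹·s⁻¹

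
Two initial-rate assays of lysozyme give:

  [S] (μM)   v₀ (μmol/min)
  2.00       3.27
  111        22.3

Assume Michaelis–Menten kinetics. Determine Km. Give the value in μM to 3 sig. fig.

From v = Vmax[S]/(Km+[S]), each point gives Vmax = v(Km+[S])/[S].
Equating: 3.27(Km+2.00)/2.00 = 22.3(Km+111)/111.
1.635·Km + 3.27 = 0.2009·Km + 22.3, so (1.635 − 0.2009)·Km = 22.3 − 3.27.
Km = 19.03/1.434 = 13.3 μM; then Vmax = 3.27(13.3+2.00)/2.00 = 25.0 μmol/min.

13.3 μM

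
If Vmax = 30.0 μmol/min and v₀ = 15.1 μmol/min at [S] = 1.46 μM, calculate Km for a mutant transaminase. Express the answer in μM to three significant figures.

1.44 μM

From v = Vmax[S]/(Km+[S]), Km = [S](Vmax − v)/v.
Km = 1.46 × (30.0 − 15.1) / 15.1 = 21.75/15.1 = 1.44 μM.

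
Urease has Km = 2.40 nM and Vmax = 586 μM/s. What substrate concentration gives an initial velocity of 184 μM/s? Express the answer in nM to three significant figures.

1.10 nM

The required fractional saturation is v/Vmax = 184/586 = 0.3140.
Then [S]/(Km+[S]) = 0.3140 ⇒ [S] = 2.40 × 0.3140/(1 − 0.3140) = 1.10 nM.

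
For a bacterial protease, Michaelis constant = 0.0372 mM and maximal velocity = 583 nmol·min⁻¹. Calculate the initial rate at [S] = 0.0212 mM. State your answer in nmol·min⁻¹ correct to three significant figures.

v = Vmax·[S]/(Km + [S]) = 583 × 0.0212 / (0.0372 + 0.0212)
  = 12.36 / 0.05840 = 212 nmol·min⁻¹.

212 nmol·min⁻¹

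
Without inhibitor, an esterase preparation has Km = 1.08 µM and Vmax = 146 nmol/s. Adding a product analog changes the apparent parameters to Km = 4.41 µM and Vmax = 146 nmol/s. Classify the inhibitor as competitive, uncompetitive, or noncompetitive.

Km increases (1.08 → 4.41 µM) while Vmax is unchanged — the hallmark of competitive inhibition.

competitive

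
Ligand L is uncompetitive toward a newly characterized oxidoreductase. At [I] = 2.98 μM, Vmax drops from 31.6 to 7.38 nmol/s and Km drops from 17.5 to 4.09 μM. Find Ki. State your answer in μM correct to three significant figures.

Uncompetitive: Vmax,app = Vmax/α (and Km,app = Km/α) with α = 1 + [I]/Ki.
α = Vmax/Vmax,app = 31.6/7.38 = 4.282.
Since α = 1 + [I]/Ki, [I]/Ki = 4.282 − 1 = 3.282 and Ki = 2.98/3.282 = 0.908 μM.

0.908 μM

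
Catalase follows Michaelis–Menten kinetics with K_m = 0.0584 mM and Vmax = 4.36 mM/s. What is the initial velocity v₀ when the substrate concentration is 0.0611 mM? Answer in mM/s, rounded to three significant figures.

2.23 mM/s

v = Vmax·[S]/(Km + [S]) = 4.36 × 0.0611 / (0.0584 + 0.0611)
  = 0.2664 / 0.1195 = 2.23 mM/s.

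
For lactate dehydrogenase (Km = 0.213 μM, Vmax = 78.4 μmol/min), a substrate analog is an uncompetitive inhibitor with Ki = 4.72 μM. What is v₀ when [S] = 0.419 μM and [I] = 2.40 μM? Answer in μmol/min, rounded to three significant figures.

With α = 1 + [I]/Ki = 1 + 2.40/4.72 = 1.508, the uncompetitive rate law is v = (Vmax/α)·[S] / (Km/α + [S]).
v = (78.4/1.508)×0.419 / (0.213/1.508 + 0.419) = 21.78/0.5602 = 38.9 μmol/min.

38.9 μmol/min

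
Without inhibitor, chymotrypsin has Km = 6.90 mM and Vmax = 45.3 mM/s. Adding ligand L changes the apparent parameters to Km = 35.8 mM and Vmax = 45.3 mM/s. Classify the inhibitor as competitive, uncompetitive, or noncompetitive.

Km increases (6.90 → 35.8 mM) while Vmax is unchanged — the hallmark of competitive inhibition.

competitive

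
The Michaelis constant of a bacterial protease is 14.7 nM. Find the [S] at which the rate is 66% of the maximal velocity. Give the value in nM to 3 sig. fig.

28.5 nM

v/Vmax = [S]/(Km+[S]) = 0.66, so [S] = Km·0.66/(1 − 0.66) = 14.7 × 1.941.
[S] = 28.5 nM.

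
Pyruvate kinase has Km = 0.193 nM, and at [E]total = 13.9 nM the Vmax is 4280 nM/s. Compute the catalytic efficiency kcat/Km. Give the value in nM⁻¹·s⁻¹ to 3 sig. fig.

1600 nM⁻¹·s⁻¹

kcat = Vmax/[E]total = 4280/13.9 = 308 s⁻¹.
kcat/Km = 308/0.193 = 1600 nM⁻¹·s⁻¹.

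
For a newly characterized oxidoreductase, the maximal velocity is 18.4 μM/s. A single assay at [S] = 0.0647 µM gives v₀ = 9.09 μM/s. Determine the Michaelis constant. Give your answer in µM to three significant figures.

0.0663 µM

From v = Vmax[S]/(Km+[S]), Km = [S](Vmax − v)/v.
Km = 0.0647 × (18.4 − 9.09) / 9.09 = 0.6024/9.09 = 0.0663 µM.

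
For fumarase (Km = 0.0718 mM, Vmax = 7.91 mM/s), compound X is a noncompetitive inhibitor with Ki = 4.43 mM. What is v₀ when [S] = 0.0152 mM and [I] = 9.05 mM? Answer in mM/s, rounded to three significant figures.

0.454 mM/s

With α = 1 + [I]/Ki = 1 + 9.05/4.43 = 3.043, the noncompetitive rate law is v = (Vmax/α)·[S] / (Km + [S]).
v = (7.91/3.043)×0.0152 / (0.0718 + 0.0152) = 0.03951/0.08700 = 0.454 mM/s.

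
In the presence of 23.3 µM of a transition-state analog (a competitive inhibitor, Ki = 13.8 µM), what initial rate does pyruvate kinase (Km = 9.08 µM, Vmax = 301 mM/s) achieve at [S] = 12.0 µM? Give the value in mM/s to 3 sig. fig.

With α = 1 + [I]/Ki = 1 + 23.3/13.8 = 2.688, the competitive rate law is v = Vmax[S] / (αKm + [S]).
v = 301×12.0 / (2.688×9.08 + 12.0) = 3612/36.41 = 99.2 mM/s.

99.2 mM/s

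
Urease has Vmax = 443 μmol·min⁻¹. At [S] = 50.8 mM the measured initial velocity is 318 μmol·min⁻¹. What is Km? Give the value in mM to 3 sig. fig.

v/Vmax = 318/443 = 0.7178 = [S]/(Km+[S]).
So Km + [S] = [S]/0.7178 = 70.77 mM, giving Km = 70.77 − 50.8 = 20.0 mM.

20.0 mM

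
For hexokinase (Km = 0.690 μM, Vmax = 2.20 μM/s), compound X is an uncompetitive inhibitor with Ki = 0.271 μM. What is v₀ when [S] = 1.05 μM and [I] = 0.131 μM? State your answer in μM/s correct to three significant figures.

1.03 μM/s

α = 1 + [I]/Ki = 1 + 0.131/0.271 = 1.483.
For an uncompetitive inhibitor, both parameters are divided by α, giving Vmax/α and Km/α: Km,app = 0.465 μM, Vmax,app = 1.48 μM/s.
v = Vmax,app·[S]/(Km,app + [S]) = 1.48 × 1.05/(0.465 + 1.05) = 1.03 μM/s.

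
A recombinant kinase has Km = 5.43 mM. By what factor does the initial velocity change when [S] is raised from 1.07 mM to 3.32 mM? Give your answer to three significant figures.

2.30

The fractional saturations are [S]/(Km+[S]) = 1.07/6.500 = 0.1646 and 3.32/8.750 = 0.3794.
v₂/v₁ is just their ratio: 0.3794/0.1646 = 2.30.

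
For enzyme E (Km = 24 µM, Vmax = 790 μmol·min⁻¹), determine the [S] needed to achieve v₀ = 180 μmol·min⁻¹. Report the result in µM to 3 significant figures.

Rearranging v = Vmax[S]/(Km+[S]) gives [S] = Km·v/(Vmax − v).
[S] = 24 × 180 / (790 − 180) = 4320/610.0 = 7.08 µM.

7.08 µM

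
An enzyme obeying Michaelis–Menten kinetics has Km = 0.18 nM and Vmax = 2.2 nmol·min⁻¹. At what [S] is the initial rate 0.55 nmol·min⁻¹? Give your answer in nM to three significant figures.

0.0600 nM

The required fractional saturation is v/Vmax = 0.55/2.2 = 0.2500.
Then [S]/(Km+[S]) = 0.2500 ⇒ [S] = 0.18 × 0.2500/(1 − 0.2500) = 0.0600 nM.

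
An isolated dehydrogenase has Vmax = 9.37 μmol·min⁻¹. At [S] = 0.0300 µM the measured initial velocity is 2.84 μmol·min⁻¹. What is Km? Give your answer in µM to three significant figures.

0.0690 µM

From v = Vmax[S]/(Km+[S]), Km = [S](Vmax − v)/v.
Km = 0.0300 × (9.37 − 2.84) / 2.84 = 0.1959/2.84 = 0.0690 µM.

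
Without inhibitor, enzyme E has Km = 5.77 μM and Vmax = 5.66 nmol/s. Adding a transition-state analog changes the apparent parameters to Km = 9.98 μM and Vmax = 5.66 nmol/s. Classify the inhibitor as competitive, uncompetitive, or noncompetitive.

competitive

Km increases (5.77 → 9.98 μM) while Vmax is unchanged — the hallmark of competitive inhibition.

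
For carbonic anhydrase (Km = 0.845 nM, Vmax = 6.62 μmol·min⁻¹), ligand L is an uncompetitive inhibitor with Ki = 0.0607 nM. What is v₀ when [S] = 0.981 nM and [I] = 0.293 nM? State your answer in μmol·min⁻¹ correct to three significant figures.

0.990 μmol·min⁻¹

α = 1 + [I]/Ki = 1 + 0.293/0.0607 = 5.827.
For an uncompetitive inhibitor, both parameters are divided by α, giving Vmax/α and Km/α: Km,app = 0.145 nM, Vmax,app = 1.14 μmol·min⁻¹.
v = Vmax,app·[S]/(Km,app + [S]) = 1.14 × 0.981/(0.145 + 0.981) = 0.990 μmol·min⁻¹.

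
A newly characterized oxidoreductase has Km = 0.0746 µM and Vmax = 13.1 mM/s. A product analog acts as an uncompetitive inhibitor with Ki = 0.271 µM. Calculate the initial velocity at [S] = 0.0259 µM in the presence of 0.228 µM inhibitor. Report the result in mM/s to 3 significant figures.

2.77 mM/s

With α = 1 + [I]/Ki = 1 + 0.228/0.271 = 1.841, the uncompetitive rate law is v = (Vmax/α)·[S] / (Km/α + [S]).
v = (13.1/1.841)×0.0259 / (0.0746/1.841 + 0.0259) = 0.1843/0.06641 = 2.77 mM/s.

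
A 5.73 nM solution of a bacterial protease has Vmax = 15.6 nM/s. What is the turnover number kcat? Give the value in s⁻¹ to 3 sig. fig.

kcat = Vmax/[E]total = 15.6 nM/s / 5.73 nM = 2.72 s⁻¹.

2.72 s⁻¹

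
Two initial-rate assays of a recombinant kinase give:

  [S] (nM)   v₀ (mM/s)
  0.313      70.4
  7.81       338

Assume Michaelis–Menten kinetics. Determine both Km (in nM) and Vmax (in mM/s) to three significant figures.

Km = 1.47 nM; Vmax = 402 mM/s

From v = Vmax[S]/(Km+[S]), each point gives Vmax = v(Km+[S])/[S].
Equating: 70.4(Km+0.313)/0.313 = 338(Km+7.81)/7.81.
224.9·Km + 70.4 = 43.28·Km + 338, so (224.9 − 43.28)·Km = 338 − 70.4.
Km = 267.6/181.6 = 1.47 nM; then Vmax = 70.4(1.47+0.313)/0.313 = 402 mM/s.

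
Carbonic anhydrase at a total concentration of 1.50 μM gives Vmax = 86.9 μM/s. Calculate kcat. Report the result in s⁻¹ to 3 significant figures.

kcat = Vmax/[E]total = 86.9 μM/s / 1.50 μM = 57.9 s⁻¹.

57.9 s⁻¹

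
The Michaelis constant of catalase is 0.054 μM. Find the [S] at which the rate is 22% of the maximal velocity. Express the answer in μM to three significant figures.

0.0152 μM

v/Vmax = [S]/(Km+[S]) = 0.22, so [S] = Km·0.22/(1 − 0.22) = 0.054 × 0.2821.
[S] = 0.0152 μM.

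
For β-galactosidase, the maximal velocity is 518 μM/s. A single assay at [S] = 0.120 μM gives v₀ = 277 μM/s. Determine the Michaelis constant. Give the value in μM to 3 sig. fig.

0.104 μM

v/Vmax = 277/518 = 0.5347 = [S]/(Km+[S]).
So Km + [S] = [S]/0.5347 = 0.2244 μM, giving Km = 0.2244 − 0.120 = 0.104 μM.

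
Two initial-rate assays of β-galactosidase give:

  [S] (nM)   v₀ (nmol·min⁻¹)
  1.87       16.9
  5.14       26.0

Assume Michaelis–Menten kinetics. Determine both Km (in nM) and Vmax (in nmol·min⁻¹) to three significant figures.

Km = 2.29 nM; Vmax = 37.6 nmol·min⁻¹

In reciprocal form, 1/v = (Km/Vmax)·(1/[S]) + 1/Vmax. The two points give (1/[S], 1/v) = (0.5348, 0.05917) and (0.1946, 0.03846).
Slope = (0.05917 − 0.03846)/(0.5348 − 0.1946) = 0.06087; intercept = 0.05917 − 0.06087×0.5348 = 0.02662.
Vmax = 1/intercept = 37.6 nmol·min⁻¹; Km = slope × Vmax = 0.06087 × 37.6 = 2.29 nM.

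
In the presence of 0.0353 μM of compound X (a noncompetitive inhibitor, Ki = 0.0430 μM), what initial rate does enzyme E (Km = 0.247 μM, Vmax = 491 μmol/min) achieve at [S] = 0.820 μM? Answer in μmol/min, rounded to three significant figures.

With α = 1 + [I]/Ki = 1 + 0.0353/0.0430 = 1.821, the noncompetitive rate law is v = (Vmax/α)·[S] / (Km + [S]).
v = (491/1.821)×0.820 / (0.247 + 0.820) = 221.1/1.067 = 207 μmol/min.

207 μmol/min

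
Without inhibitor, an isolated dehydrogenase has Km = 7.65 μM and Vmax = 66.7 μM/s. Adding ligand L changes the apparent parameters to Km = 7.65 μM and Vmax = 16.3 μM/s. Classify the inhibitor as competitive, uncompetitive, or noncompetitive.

Vmax decreases (66.7 → 16.3 μM/s) while Km is unchanged — pure noncompetitive inhibition.

noncompetitive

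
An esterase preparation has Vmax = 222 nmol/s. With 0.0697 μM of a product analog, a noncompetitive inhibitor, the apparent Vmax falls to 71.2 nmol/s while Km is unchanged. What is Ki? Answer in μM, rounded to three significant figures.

Noncompetitive: Vmax,app = Vmax/α with α = 1 + [I]/Ki.
α = Vmax/Vmax,app = 222/71.2 = 3.118.
Since α = 1 + [I]/Ki, [I]/Ki = 3.118 − 1 = 2.118 and Ki = 0.0697/2.118 = 0.0329 μM.

0.0329 μM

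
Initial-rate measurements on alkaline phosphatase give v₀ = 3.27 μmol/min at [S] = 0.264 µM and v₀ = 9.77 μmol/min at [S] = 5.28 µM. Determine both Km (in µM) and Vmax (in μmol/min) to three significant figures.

Km = 0.617 µM; Vmax = 10.9 μmol/min

In reciprocal form, 1/v = (Km/Vmax)·(1/[S]) + 1/Vmax. The two points give (1/[S], 1/v) = (3.788, 0.3058) and (0.1894, 0.1024).
Slope = (0.3058 − 0.1024)/(3.788 − 0.1894) = 0.05654; intercept = 0.3058 − 0.05654×3.788 = 0.09165.
Vmax = 1/intercept = 10.9 μmol/min; Km = slope × Vmax = 0.05654 × 10.9 = 0.617 µM.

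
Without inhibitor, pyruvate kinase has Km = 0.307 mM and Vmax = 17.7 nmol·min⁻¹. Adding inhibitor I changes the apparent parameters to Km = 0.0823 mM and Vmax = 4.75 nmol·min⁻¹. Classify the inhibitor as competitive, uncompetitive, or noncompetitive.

uncompetitive

Both Km and Vmax decrease by the same factor (~3.73-fold) — characteristic of uncompetitive inhibition.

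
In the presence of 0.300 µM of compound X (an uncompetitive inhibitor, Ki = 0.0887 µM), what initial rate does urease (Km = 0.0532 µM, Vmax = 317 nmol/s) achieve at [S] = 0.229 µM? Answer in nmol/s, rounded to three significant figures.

68.7 nmol/s

With α = 1 + [I]/Ki = 1 + 0.300/0.0887 = 4.382, the uncompetitive rate law is v = (Vmax/α)·[S] / (Km/α + [S]).
v = (317/4.382)×0.229 / (0.0532/4.382 + 0.229) = 16.57/0.2411 = 68.7 nmol/s.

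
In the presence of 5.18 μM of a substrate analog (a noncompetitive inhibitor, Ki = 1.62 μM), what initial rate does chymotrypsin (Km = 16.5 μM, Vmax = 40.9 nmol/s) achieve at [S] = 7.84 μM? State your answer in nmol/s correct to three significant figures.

3.14 nmol/s

α = 1 + [I]/Ki = 1 + 5.18/1.62 = 4.198.
For a noncompetitive inhibitor, Vmax is reduced to Vmax/α while Km is unchanged: Km,app = 16.5 μM, Vmax,app = 9.74 nmol/s.
v = Vmax,app·[S]/(Km,app + [S]) = 9.74 × 7.84/(16.5 + 7.84) = 3.14 nmol/s.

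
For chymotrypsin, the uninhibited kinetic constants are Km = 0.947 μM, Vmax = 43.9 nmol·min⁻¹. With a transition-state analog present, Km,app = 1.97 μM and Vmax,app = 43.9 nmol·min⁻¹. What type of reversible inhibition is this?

competitive

Km increases (0.947 → 1.97 μM) while Vmax is unchanged — the hallmark of competitive inhibition.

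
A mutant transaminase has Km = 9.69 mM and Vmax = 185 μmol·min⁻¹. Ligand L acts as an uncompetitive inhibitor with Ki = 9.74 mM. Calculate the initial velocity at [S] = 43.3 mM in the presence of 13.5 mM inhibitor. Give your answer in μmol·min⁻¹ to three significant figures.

70.9 μmol·min⁻¹

α = 1 + [I]/Ki = 1 + 13.5/9.74 = 2.386.
For an uncompetitive inhibitor, both parameters are divided by α, giving Vmax/α and Km/α: Km,app = 4.06 mM, Vmax,app = 77.5 μmol·min⁻¹.
v = Vmax,app·[S]/(Km,app + [S]) = 77.5 × 43.3/(4.06 + 43.3) = 70.9 μmol·min⁻¹.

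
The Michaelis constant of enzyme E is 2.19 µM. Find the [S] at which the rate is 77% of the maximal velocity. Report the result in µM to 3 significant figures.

7.33 µM

v/Vmax = [S]/(Km+[S]) = 0.77, so [S] = Km·0.77/(1 − 0.77) = 2.19 × 3.348.
[S] = 7.33 µM.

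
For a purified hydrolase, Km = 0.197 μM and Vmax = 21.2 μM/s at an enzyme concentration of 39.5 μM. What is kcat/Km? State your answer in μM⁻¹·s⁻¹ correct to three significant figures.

kcat = Vmax/[E]total = 21.2/39.5 = 0.537 s⁻¹.
kcat/Km = 0.537/0.197 = 2.72 μM⁻¹·s⁻¹.

2.72 μM⁻¹·s⁻¹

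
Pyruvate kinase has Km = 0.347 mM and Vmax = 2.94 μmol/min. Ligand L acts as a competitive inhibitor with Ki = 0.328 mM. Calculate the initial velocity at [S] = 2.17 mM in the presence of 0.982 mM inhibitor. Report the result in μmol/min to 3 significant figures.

1.79 μmol/min

α = 1 + [I]/Ki = 1 + 0.982/0.328 = 3.994.
For a competitive inhibitor, Vmax is unchanged and the apparent Km becomes α·Km: Km,app = 1.39 mM, Vmax,app = 2.94 μmol/min.
v = Vmax,app·[S]/(Km,app + [S]) = 2.94 × 2.17/(1.39 + 2.17) = 1.79 μmol/min.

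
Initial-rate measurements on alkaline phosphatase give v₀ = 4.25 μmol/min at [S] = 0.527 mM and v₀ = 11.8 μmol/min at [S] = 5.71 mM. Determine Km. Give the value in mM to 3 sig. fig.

From v = Vmax[S]/(Km+[S]), each point gives Vmax = v(Km+[S])/[S].
Equating: 4.25(Km+0.527)/0.527 = 11.8(Km+5.71)/5.71.
8.065·Km + 4.25 = 2.067·Km + 11.8, so (8.065 − 2.067)·Km = 11.8 − 4.25.
Km = 7.550/5.998 = 1.26 mM; then Vmax = 4.25(1.26+0.527)/0.527 = 14.4 μmol/min.

1.26 mM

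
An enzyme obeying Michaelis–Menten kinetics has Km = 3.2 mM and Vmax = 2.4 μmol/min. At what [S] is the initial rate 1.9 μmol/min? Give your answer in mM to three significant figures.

12.2 mM

The required fractional saturation is v/Vmax = 1.9/2.4 = 0.7917.
Then [S]/(Km+[S]) = 0.7917 ⇒ [S] = 3.2 × 0.7917/(1 − 0.7917) = 12.2 mM.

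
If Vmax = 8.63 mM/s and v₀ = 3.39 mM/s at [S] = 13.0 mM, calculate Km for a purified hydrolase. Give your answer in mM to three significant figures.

20.1 mM

From v = Vmax[S]/(Km+[S]), Km = [S](Vmax − v)/v.
Km = 13.0 × (8.63 − 3.39) / 3.39 = 68.12/3.39 = 20.1 mM.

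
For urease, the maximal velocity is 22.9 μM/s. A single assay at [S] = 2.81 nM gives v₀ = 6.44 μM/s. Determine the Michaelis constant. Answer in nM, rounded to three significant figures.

v/Vmax = 6.44/22.9 = 0.2812 = [S]/(Km+[S]).
So Km + [S] = [S]/0.2812 = 9.992 nM, giving Km = 9.992 − 2.81 = 7.18 nM.

7.18 nM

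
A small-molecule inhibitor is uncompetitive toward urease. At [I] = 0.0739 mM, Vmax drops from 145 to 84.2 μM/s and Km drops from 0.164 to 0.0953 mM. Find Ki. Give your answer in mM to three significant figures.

Uncompetitive: Vmax,app = Vmax/α (and Km,app = Km/α) with α = 1 + [I]/Ki.
α = Vmax/Vmax,app = 145/84.2 = 1.722.
Since α = 1 + [I]/Ki, [I]/Ki = 1.722 − 1 = 0.7221 and Ki = 0.0739/0.7221 = 0.102 mM.

0.102 mM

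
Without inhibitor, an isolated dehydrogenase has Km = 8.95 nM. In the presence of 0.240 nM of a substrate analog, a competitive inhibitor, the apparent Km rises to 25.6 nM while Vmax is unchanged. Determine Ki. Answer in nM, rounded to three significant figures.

0.129 nM

Competitive: Km,app = α·Km with α = 1 + [I]/Ki.
α = Km,app/Km = 25.6/8.95 = 2.860.
Since α = 1 + [I]/Ki, [I]/Ki = 2.860 − 1 = 1.860 and Ki = 0.240/1.860 = 0.129 nM.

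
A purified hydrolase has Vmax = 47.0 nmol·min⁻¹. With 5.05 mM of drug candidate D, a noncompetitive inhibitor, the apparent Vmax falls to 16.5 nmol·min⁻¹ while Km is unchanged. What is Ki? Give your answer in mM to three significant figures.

2.73 mM

Noncompetitive: Vmax,app = Vmax/α with α = 1 + [I]/Ki.
α = Vmax/Vmax,app = 47.0/16.5 = 2.848.
Since α = 1 + [I]/Ki, [I]/Ki = 2.848 − 1 = 1.848 and Ki = 5.05/1.848 = 2.73 mM.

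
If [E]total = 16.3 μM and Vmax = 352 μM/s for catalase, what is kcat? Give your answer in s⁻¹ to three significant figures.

kcat = Vmax/[E]total = 352 μM/s / 16.3 μM = 21.6 s⁻¹.

21.6 s⁻¹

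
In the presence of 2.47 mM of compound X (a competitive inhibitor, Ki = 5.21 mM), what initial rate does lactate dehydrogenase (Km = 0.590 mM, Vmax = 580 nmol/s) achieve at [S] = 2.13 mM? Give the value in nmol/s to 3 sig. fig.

412 nmol/s

α = 1 + [I]/Ki = 1 + 2.47/5.21 = 1.474.
For a competitive inhibitor, Vmax is unchanged and the apparent Km becomes α·Km: Km,app = 0.870 mM, Vmax,app = 580 nmol/s.
v = Vmax,app·[S]/(Km,app + [S]) = 580 × 2.13/(0.870 + 2.13) = 412 nmol/s.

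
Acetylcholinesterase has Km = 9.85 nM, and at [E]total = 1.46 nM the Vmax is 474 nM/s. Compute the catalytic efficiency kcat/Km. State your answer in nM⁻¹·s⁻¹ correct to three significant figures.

kcat = Vmax/[E]total = 474/1.46 = 325 s⁻¹.
kcat/Km = 325/9.85 = 33.0 nM⁻¹·s⁻¹.

33.0 nM⁻¹·s⁻¹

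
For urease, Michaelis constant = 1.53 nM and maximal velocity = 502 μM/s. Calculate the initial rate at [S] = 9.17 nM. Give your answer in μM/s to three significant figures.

[S]/(Km+[S]) = 9.17/10.70 = 0.8570, the fractional saturation.
v = 0.8570 × Vmax = 0.8570 × 502 = 430 μM/s.

430 μM/s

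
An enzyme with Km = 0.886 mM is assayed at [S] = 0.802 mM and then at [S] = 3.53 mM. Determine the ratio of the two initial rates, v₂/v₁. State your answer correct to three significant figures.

1.68

The fractional saturations are [S]/(Km+[S]) = 0.802/1.688 = 0.4751 and 3.53/4.416 = 0.7994.
v₂/v₁ is just their ratio: 0.7994/0.4751 = 1.68.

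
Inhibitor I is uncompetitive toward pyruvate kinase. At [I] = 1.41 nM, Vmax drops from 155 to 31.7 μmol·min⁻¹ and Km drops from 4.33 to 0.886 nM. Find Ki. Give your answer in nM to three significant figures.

0.363 nM

Uncompetitive: Vmax,app = Vmax/α (and Km,app = Km/α) with α = 1 + [I]/Ki.
α = Vmax/Vmax,app = 155/31.7 = 4.890.
Ki = [I]/(α − 1) = 1.41/3.890 = 0.363 nM.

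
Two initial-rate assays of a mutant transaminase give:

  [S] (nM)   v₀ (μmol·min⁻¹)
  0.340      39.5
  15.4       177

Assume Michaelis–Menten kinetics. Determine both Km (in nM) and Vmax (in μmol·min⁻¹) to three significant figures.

From v = Vmax[S]/(Km+[S]), each point gives Vmax = v(Km+[S])/[S].
Equating: 39.5(Km+0.340)/0.340 = 177(Km+15.4)/15.4.
116.2·Km + 39.5 = 11.49·Km + 177, so (116.2 − 11.49)·Km = 177 − 39.5.
Km = 137.5/104.7 = 1.31 nM; then Vmax = 39.5(1.31+0.340)/0.340 = 192 μmol·min⁻¹.

Km = 1.31 nM; Vmax = 192 μmol·min⁻¹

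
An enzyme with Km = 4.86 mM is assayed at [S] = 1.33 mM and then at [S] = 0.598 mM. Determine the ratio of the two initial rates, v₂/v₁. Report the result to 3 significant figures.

Since Vmax cancels, v₂/v₁ = [S]₂(Km+[S]₁) / [S]₁(Km+[S]₂).
= 0.598×(4.86+1.33) / (1.33×(4.86+0.598)) = 3.702/7.259 = 0.510.

0.510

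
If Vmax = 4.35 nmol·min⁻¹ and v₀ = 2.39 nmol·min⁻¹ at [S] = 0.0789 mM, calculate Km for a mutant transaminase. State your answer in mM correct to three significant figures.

From v = Vmax[S]/(Km+[S]), Km = [S](Vmax − v)/v.
Km = 0.0789 × (4.35 − 2.39) / 2.39 = 0.1546/2.39 = 0.0647 mM.

0.0647 mM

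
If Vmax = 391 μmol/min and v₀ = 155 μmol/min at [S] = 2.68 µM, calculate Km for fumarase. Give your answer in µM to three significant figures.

v/Vmax = 155/391 = 0.3964 = [S]/(Km+[S]).
So Km + [S] = [S]/0.3964 = 6.761 µM, giving Km = 6.761 − 2.68 = 4.08 µM.

4.08 µM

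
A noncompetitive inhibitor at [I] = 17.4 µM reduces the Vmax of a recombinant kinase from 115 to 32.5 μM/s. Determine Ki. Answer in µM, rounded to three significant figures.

Noncompetitive: Vmax,app = Vmax/α with α = 1 + [I]/Ki.
α = Vmax/Vmax,app = 115/32.5 = 3.538.
Ki = [I]/(α − 1) = 17.4/2.538 = 6.85 µM.

6.85 µM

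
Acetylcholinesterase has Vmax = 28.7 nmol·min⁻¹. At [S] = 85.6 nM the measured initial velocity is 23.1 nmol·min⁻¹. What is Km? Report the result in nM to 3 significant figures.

v/Vmax = 23.1/28.7 = 0.8049 = [S]/(Km+[S]).
So Km + [S] = [S]/0.8049 = 106.4 nM, giving Km = 106.4 − 85.6 = 20.8 nM.

20.8 nM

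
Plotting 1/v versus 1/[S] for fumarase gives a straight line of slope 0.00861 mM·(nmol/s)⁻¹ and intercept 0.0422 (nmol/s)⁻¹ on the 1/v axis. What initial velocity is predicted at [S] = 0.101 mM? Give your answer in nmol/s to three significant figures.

The y-intercept is 1/Vmax, so Vmax = 1/0.0422 = 23.7 nmol/s.
The slope is Km/Vmax, so Km = 0.00861 × 23.7 = 0.204 mM.
Then v = 23.7 × 0.101/(0.204 + 0.101) = 7.85 nmol/s.

7.85 nmol/s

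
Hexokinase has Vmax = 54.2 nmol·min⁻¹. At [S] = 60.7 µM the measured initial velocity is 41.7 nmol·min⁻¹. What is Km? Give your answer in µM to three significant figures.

v/Vmax = 41.7/54.2 = 0.7694 = [S]/(Km+[S]).
So Km + [S] = [S]/0.7694 = 78.90 µM, giving Km = 78.90 − 60.7 = 18.2 µM.

18.2 µM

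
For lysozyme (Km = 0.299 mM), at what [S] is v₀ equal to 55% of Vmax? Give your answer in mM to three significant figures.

0.365 mM

v/Vmax = [S]/(Km+[S]) = 0.55, so [S] = Km·0.55/(1 − 0.55) = 0.299 × 1.222.
[S] = 0.365 mM.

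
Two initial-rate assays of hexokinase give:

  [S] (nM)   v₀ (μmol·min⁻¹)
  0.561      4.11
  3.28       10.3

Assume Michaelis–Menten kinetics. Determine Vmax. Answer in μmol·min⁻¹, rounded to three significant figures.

From v = Vmax[S]/(Km+[S]), each point gives Vmax = v(Km+[S])/[S].
Equating: 4.11(Km+0.561)/0.561 = 10.3(Km+3.28)/3.28.
7.326·Km + 4.11 = 3.140·Km + 10.3, so (7.326 − 3.140)·Km = 10.3 − 4.11.
Km = 6.190/4.186 = 1.48 nM; then Vmax = 4.11(1.48+0.561)/0.561 = 14.9 μmol·min⁻¹.

14.9 μmol·min⁻¹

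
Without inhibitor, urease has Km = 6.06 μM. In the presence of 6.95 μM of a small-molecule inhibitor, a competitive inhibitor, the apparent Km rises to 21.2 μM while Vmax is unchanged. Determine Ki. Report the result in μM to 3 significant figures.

Competitive: Km,app = α·Km with α = 1 + [I]/Ki.
α = Km,app/Km = 21.2/6.06 = 3.498.
Since α = 1 + [I]/Ki, [I]/Ki = 3.498 − 1 = 2.498 and Ki = 6.95/2.498 = 2.78 μM.

2.78 μM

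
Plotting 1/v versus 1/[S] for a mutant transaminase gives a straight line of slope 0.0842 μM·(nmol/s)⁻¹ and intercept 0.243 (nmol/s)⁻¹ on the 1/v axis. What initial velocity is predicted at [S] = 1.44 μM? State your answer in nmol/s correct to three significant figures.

The y-intercept is 1/Vmax, so Vmax = 1/0.243 = 4.12 nmol/s.
The slope is Km/Vmax, so Km = 0.0842 × 4.12 = 0.347 μM.
Then v = 4.12 × 1.44/(0.347 + 1.44) = 3.32 nmol/s.

3.32 nmol/s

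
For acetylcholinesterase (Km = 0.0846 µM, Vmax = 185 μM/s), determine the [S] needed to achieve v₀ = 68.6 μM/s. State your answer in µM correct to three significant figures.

0.0499 µM

The required fractional saturation is v/Vmax = 68.6/185 = 0.3708.
Then [S]/(Km+[S]) = 0.3708 ⇒ [S] = 0.0846 × 0.3708/(1 − 0.3708) = 0.0499 µM.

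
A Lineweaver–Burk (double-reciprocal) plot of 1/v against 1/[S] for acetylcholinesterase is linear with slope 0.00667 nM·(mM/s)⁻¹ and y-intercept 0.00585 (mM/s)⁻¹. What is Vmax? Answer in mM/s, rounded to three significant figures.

The y-intercept of a Lineweaver–Burk plot equals 1/Vmax, so Vmax = 1/0.00585 = 171 mM/s.

171 mM/s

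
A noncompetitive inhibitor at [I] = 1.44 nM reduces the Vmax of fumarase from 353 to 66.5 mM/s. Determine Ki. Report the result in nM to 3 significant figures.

0.334 nM

Noncompetitive: Vmax,app = Vmax/α with α = 1 + [I]/Ki.
α = Vmax/Vmax,app = 353/66.5 = 5.308.
Since α = 1 + [I]/Ki, [I]/Ki = 5.308 − 1 = 4.308 and Ki = 1.44/4.308 = 0.334 nM.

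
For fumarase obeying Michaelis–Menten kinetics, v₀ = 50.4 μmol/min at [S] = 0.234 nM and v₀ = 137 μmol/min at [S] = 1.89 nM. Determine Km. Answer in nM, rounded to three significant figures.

In reciprocal form, 1/v = (Km/Vmax)·(1/[S]) + 1/Vmax. The two points give (1/[S], 1/v) = (4.274, 0.01984) and (0.5291, 0.007299).
Slope = (0.01984 − 0.007299)/(4.274 − 0.5291) = 0.003350; intercept = 0.01984 − 0.003350×4.274 = 0.005527.
Vmax = 1/intercept = 181 μmol/min; Km = slope × Vmax = 0.003350 × 181 = 0.606 nM.

0.606 nM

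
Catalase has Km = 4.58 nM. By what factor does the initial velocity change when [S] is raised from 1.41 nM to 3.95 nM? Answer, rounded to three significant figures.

1.97

The fractional saturations are [S]/(Km+[S]) = 1.41/5.990 = 0.2354 and 3.95/8.530 = 0.4631.
v₂/v₁ is just their ratio: 0.4631/0.2354 = 1.97.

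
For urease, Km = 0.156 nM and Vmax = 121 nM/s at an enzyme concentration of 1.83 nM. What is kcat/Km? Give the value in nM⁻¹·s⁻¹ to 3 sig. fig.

kcat = Vmax/[E]total = 121/1.83 = 66.1 s⁻¹.
kcat/Km = 66.1/0.156 = 424 nM⁻¹·s⁻¹.

424 nM⁻¹·s⁻¹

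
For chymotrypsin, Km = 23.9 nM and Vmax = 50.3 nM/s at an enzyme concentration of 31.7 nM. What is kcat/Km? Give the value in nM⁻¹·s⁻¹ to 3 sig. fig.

kcat = Vmax/[E]total = 50.3/31.7 = 1.59 s⁻¹.
kcat/Km = 1.59/23.9 = 0.0664 nM⁻¹·s⁻¹.

0.0664 nM⁻¹·s⁻¹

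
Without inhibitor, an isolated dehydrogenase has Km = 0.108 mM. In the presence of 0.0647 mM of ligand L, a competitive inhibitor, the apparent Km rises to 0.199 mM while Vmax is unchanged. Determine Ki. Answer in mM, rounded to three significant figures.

0.0768 mM

Competitive: Km,app = α·Km with α = 1 + [I]/Ki.
α = Km,app/Km = 0.199/0.108 = 1.843.
Since α = 1 + [I]/Ki, [I]/Ki = 1.843 − 1 = 0.8426 and Ki = 0.0647/0.8426 = 0.0768 mM.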